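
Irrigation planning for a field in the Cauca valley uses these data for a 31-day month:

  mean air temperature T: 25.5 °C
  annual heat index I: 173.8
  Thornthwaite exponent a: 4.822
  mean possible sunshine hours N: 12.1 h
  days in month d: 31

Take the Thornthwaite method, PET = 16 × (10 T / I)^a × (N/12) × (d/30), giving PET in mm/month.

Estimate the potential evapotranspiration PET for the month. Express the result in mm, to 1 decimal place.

105.9 mm

10T/I = 10 × 25.5 / 173.8 = 1.4672
(10T/I)^a = 1.4672^4.822 = 6.3506
Uncorrected PET = 16 × 6.3506 = 101.610 mm
Correction = (N/12)(d/30) = (12.1/12)(31/30) = 1.0419
PET = 101.610 × 1.0419 = 105.867 mm/month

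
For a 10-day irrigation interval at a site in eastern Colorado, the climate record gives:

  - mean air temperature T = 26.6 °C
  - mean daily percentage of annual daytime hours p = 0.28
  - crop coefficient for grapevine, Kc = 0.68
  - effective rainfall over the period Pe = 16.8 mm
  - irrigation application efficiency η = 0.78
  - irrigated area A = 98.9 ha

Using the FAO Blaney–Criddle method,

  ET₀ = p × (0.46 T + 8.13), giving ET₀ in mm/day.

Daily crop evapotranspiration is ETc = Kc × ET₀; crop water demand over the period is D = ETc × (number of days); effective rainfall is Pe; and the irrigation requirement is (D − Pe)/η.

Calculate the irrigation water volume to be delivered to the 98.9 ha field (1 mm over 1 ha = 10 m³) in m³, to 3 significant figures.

ET₀ = 0.28 × (0.46 × 26.6 + 8.13) = 0.28 × 20.366 = 5.7025 mm/d
ETc = Kc × ET₀ = 0.68 × 5.7025 = 3.8777 mm/d
Crop demand D = ETc × 10 d = 3.8777 × 10 = 38.777 mm
D − Pe = 38.777 − 16.8 = 21.977 mm
Gross irrigation = 21.977 / 0.78 = 28.176 mm
Volume = 28.176 mm × 98.9 ha × 10 = 27866.1 m³

27900 m³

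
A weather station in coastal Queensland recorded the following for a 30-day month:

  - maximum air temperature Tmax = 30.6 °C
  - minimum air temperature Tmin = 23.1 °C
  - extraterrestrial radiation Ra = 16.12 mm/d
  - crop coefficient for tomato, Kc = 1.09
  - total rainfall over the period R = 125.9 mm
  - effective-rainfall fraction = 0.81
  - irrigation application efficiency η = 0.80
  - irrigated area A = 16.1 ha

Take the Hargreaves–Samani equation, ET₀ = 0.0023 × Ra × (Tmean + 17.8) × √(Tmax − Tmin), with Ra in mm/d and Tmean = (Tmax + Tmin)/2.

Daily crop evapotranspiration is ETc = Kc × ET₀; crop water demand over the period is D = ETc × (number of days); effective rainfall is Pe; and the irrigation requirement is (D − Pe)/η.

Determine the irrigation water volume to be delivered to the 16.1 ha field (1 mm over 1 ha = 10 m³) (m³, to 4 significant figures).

Tmean = (30.6 + 23.1)/2 = 26.85 °C
ET₀ = 0.0023 × 16.12 × (26.85 + 17.8) × √7.5 = 0.0023 × 16.12 × 44.65 × 2.7386 = 4.5336 mm/d
ETc = Kc × ET₀ = 1.09 × 4.5336 = 4.9416 mm/d
Crop demand D = ETc × 30 d = 4.9416 × 30 = 148.248 mm
Pe = 0.81 × 125.9 = 101.979 mm
D − Pe = 148.248 − 101.979 = 46.269 mm
Gross irrigation = 46.269 / 0.80 = 57.836 mm
Volume = 57.836 mm × 16.1 ha × 10 = 9311.6 m³

9312 m³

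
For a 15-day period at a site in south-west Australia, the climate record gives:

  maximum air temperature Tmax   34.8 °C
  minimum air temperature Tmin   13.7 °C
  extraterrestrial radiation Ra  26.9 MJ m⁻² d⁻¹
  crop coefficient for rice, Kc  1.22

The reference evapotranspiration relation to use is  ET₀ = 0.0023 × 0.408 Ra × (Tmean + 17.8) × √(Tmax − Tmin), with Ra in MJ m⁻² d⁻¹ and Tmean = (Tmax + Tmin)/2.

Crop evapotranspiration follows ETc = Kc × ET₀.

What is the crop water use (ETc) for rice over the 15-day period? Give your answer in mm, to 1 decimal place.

Tmean = (34.8 + 13.7)/2 = 24.25 °C
0.408 Ra = 0.408 × 26.9 = 10.9752 mm/d equivalent
ET₀ = 0.0023 × 10.9752 × (24.25 + 17.8) × √21.1 = 0.0023 × 10.9752 × 42.05 × 4.5935 = 4.8758 mm/d
ETc = Kc × ET₀ = 1.22 × 4.8758 = 5.9485 mm/d
Over 15 days: 5.9485 × 15 = 89.228 mm

89.2 mm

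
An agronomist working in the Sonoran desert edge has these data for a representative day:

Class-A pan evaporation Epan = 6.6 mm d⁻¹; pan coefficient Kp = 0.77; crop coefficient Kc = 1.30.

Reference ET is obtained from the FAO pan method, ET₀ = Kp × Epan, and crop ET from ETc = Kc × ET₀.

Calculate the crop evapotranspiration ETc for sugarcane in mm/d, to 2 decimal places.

ET₀ = 0.77 × 6.6 = 5.0820 mm/d
ETc = Kc × ET₀ = 1.30 × 5.0820 = 6.6066 mm/d

6.61 mm/d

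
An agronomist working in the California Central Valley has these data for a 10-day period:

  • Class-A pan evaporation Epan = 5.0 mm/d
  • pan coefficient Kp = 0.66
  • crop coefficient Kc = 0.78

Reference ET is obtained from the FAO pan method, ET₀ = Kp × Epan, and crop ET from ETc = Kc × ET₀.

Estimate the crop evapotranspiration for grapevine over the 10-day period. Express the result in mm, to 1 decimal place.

ET₀ = 0.66 × 5.0 = 3.3000 mm/d
ETc = Kc × ET₀ = 0.78 × 3.3000 = 2.5740 mm/d
Over 10 days: 2.5740 × 10 = 25.740 mm

25.7 mm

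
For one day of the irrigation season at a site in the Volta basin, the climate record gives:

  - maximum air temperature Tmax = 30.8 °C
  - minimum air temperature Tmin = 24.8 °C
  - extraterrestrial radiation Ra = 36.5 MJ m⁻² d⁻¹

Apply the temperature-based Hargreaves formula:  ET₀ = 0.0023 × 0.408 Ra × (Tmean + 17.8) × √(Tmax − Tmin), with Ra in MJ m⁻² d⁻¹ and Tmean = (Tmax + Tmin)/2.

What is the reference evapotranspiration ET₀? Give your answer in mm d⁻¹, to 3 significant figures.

Tmean = (30.8 + 24.8)/2 = 27.80 °C
0.408 Ra = 0.408 × 36.5 = 14.8920 mm/d equivalent
ET₀ = 0.0023 × 14.8920 × (27.80 + 17.8) × √6.0 = 0.0023 × 14.8920 × 45.60 × 2.4495 = 3.8258 mm/d

3.83 mm d⁻¹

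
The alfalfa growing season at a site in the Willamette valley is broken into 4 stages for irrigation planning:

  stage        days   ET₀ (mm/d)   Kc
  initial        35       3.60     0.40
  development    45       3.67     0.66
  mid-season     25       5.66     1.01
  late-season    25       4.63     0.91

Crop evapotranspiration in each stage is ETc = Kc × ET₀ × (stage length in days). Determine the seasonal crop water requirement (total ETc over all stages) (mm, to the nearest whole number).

initial: 0.40 × 3.60 × 35 = 50.40 mm
development: 0.66 × 3.67 × 45 = 109.00 mm
mid-season: 1.01 × 5.66 × 25 = 142.92 mm
late-season: 0.91 × 4.63 × 25 = 105.33 mm
Seasonal total = 407.65 mm

408 mm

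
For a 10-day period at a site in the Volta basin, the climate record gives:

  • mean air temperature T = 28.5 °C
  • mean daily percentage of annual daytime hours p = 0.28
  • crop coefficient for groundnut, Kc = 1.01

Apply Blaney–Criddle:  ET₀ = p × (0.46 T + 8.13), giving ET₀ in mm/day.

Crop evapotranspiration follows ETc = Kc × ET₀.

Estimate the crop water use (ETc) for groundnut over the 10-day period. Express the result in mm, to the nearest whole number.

60 mm

ET₀ = 0.28 × (0.46 × 28.5 + 8.13) = 0.28 × 21.240 = 5.9472 mm/d
ETc = Kc × ET₀ = 1.01 × 5.9472 = 6.0067 mm/d
Over 10 days: 6.0067 × 10 = 60.067 mm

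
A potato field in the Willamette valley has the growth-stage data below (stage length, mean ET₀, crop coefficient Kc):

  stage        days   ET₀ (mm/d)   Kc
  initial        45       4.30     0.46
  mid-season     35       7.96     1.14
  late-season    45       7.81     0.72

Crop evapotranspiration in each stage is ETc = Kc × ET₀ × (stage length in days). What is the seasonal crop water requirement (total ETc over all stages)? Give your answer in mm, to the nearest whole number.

660 mm

initial: 0.46 × 4.30 × 45 = 89.01 mm
mid-season: 1.14 × 7.96 × 35 = 317.60 mm
late-season: 0.72 × 7.81 × 45 = 253.04 mm
Seasonal total = 659.65 mm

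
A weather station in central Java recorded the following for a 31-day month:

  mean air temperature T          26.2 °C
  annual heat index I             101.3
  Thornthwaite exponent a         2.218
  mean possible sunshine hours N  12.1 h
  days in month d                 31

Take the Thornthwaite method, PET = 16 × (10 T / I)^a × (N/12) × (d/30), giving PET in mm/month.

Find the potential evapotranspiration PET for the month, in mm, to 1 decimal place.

137.2 mm

10T/I = 10 × 26.2 / 101.3 = 2.5864
(10T/I)^a = 2.5864^2.218 = 8.2292
Uncorrected PET = 16 × 8.2292 = 131.667 mm
Correction = (N/12)(d/30) = (12.1/12)(31/30) = 1.0419
PET = 131.667 × 1.0419 = 137.184 mm/month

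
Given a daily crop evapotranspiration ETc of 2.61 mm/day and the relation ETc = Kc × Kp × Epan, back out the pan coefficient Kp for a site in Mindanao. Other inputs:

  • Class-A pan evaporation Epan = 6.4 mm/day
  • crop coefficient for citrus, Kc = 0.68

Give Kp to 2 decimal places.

0.60

ETc = Kc × Kp × Epan  ⇒  Kp = ETc / (Kc × Epan)
Kp = 2.61 / (0.68 × 6.4) = 2.61 / 4.352 = 0.5997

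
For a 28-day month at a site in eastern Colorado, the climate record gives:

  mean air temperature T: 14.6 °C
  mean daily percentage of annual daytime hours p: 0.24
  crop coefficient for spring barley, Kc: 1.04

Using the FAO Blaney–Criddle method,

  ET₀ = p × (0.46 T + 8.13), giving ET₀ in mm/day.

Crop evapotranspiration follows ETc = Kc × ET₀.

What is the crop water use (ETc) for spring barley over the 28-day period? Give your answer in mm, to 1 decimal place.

ET₀ = 0.24 × (0.46 × 14.6 + 8.13) = 0.24 × 14.846 = 3.5630 mm/d
ETc = Kc × ET₀ = 1.04 × 3.5630 = 3.7055 mm/d
Over 28 days: 3.7055 × 28 = 103.754 mm

103.8 mm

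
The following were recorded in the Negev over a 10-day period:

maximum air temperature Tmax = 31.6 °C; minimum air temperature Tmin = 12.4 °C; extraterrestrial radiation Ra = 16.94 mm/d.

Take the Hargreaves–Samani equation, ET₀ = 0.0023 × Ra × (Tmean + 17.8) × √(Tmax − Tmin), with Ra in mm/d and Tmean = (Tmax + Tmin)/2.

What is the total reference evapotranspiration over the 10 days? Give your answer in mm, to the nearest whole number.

Tmean = (31.6 + 12.4)/2 = 22.00 °C
ET₀ = 0.0023 × 16.94 × (22.00 + 17.8) × √19.2 = 0.0023 × 16.94 × 39.80 × 4.3818 = 6.7948 mm/d
Over 10 days: 6.7948 × 10 = 67.948 mm

68 mm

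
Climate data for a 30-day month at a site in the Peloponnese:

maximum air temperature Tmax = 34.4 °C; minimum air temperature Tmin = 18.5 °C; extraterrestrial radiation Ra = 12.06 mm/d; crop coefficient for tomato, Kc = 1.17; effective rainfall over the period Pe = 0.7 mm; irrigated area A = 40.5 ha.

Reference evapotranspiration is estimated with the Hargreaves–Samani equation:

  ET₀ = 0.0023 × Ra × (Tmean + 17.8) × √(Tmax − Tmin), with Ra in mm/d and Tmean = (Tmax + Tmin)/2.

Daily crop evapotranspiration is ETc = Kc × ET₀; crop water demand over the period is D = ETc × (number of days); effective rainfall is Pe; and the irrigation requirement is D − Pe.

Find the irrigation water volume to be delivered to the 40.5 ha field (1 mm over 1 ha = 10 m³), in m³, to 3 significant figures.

Tmean = (34.4 + 18.5)/2 = 26.45 °C
ET₀ = 0.0023 × 12.06 × (26.45 + 17.8) × √15.9 = 0.0023 × 12.06 × 44.25 × 3.9875 = 4.8943 mm/d
ETc = Kc × ET₀ = 1.17 × 4.8943 = 5.7263 mm/d
Crop demand D = ETc × 30 d = 5.7263 × 30 = 171.789 mm
D − Pe = 171.789 − 0.7 = 171.089 mm
Volume = 171.089 mm × 40.5 ha × 10 = 69291.0 m³

69300 m³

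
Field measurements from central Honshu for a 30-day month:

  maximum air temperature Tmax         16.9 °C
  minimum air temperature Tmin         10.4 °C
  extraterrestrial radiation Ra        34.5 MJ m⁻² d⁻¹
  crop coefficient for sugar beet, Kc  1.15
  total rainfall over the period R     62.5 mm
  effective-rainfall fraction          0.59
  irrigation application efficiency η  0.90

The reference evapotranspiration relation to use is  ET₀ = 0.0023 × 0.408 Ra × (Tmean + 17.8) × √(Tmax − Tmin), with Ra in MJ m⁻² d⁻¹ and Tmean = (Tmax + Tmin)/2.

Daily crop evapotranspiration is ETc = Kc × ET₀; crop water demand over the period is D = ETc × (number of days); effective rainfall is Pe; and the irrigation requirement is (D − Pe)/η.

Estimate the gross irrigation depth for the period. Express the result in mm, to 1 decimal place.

58.5 mm

Tmean = (16.9 + 10.4)/2 = 13.65 °C
0.408 Ra = 0.408 × 34.5 = 14.0760 mm/d equivalent
ET₀ = 0.0023 × 14.0760 × (13.65 + 17.8) × √6.5 = 0.0023 × 14.0760 × 31.45 × 2.5495 = 2.5959 mm/d
ETc = Kc × ET₀ = 1.15 × 2.5959 = 2.9853 mm/d
Crop demand D = ETc × 30 d = 2.9853 × 30 = 89.559 mm
Pe = 0.59 × 62.5 = 36.875 mm
D − Pe = 89.559 − 36.875 = 52.684 mm
Gross irrigation = 52.684 / 0.90 = 58.538 mm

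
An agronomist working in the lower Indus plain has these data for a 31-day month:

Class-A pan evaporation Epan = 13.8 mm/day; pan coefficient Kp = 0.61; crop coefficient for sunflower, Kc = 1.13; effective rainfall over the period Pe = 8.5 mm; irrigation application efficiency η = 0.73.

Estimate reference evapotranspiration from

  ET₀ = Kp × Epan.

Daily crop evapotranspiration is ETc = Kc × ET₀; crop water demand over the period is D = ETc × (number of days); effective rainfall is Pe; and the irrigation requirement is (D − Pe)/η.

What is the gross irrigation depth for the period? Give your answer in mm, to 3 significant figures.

ET₀ = 0.61 × 13.8 = 8.4180 mm/d
ETc = Kc × ET₀ = 1.13 × 8.4180 = 9.5123 mm/d
Crop demand D = ETc × 31 d = 9.5123 × 31 = 294.881 mm
D − Pe = 294.881 − 8.5 = 286.381 mm
Gross irrigation = 286.381 / 0.73 = 392.303 mm

392 mm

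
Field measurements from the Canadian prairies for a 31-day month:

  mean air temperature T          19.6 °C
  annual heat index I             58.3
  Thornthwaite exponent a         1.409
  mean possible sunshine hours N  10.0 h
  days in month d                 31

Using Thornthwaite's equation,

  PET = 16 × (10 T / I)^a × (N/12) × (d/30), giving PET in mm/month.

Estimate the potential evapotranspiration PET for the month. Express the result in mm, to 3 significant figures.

10T/I = 10 × 19.6 / 58.3 = 3.3619
(10T/I)^a = 3.3619^1.409 = 5.5202
Uncorrected PET = 16 × 5.5202 = 88.323 mm
Correction = (N/12)(d/30) = (10.0/12)(31/30) = 0.8611
PET = 88.323 × 0.8611 = 76.055 mm/month

76.1 mm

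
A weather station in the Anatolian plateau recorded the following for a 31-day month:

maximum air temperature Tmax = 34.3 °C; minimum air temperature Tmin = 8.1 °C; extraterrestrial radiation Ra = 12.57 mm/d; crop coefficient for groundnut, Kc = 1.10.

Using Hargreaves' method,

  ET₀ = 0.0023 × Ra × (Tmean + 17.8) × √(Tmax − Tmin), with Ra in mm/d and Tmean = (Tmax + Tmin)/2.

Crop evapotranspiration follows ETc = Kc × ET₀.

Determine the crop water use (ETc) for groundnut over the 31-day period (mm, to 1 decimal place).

Tmean = (34.3 + 8.1)/2 = 21.20 °C
ET₀ = 0.0023 × 12.57 × (21.20 + 17.8) × √26.2 = 0.0023 × 12.57 × 39.00 × 5.1186 = 5.7714 mm/d
ETc = Kc × ET₀ = 1.10 × 5.7714 = 6.3485 mm/d
Over 31 days: 6.3485 × 31 = 196.804 mm

196.8 mm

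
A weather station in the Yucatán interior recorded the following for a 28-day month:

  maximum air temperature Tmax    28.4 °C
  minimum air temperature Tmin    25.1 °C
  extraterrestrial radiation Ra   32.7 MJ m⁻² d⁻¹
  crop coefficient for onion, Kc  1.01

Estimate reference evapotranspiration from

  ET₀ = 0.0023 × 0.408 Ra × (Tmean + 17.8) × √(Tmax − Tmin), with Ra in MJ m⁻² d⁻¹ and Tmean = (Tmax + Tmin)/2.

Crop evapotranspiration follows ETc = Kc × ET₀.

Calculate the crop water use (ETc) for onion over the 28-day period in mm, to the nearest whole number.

Tmean = (28.4 + 25.1)/2 = 26.75 °C
0.408 Ra = 0.408 × 32.7 = 13.3416 mm/d equivalent
ET₀ = 0.0023 × 13.3416 × (26.75 + 17.8) × √3.3 = 0.0023 × 13.3416 × 44.55 × 1.8166 = 2.4834 mm/d
ETc = Kc × ET₀ = 1.01 × 2.4834 = 2.5082 mm/d
Over 28 days: 2.5082 × 28 = 70.230 mm

70 mm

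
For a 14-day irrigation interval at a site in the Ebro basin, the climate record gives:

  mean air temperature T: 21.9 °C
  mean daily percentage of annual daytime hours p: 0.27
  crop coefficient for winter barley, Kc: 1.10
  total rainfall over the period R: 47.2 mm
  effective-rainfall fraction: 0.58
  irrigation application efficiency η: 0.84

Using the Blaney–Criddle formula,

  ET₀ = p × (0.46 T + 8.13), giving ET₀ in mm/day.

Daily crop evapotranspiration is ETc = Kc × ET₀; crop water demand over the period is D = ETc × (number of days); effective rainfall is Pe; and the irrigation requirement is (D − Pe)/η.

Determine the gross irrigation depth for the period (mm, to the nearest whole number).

ET₀ = 0.27 × (0.46 × 21.9 + 8.13) = 0.27 × 18.204 = 4.9151 mm/d
ETc = Kc × ET₀ = 1.10 × 4.9151 = 5.4066 mm/d
Crop demand D = ETc × 14 d = 5.4066 × 14 = 75.692 mm
Pe = 0.58 × 47.2 = 27.376 mm
D − Pe = 75.692 − 27.376 = 48.316 mm
Gross irrigation = 48.316 / 0.84 = 57.519 mm

58 mm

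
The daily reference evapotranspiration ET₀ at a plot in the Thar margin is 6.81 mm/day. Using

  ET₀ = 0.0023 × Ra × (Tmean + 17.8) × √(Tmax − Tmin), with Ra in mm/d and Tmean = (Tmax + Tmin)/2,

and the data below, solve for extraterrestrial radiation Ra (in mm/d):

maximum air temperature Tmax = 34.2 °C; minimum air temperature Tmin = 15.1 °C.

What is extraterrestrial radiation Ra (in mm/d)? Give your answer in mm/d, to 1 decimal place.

Tmean = 24.65 °C; √ΔT = 4.3704
Ra = ET₀ / [0.0023 × (Tmean+17.8) × √ΔT] = 6.81 / (0.0023 × 42.45 × 4.3704) = 15.960 mm/d

16.0 mm/d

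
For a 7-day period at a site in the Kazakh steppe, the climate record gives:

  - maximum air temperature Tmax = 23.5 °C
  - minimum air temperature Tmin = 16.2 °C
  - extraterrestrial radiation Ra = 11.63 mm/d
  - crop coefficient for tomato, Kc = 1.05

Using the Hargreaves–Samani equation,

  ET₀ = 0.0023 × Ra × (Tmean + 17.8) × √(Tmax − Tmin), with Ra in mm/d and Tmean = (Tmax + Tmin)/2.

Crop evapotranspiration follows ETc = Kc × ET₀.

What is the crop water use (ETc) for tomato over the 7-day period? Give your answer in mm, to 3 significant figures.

20.0 mm

Tmean = (23.5 + 16.2)/2 = 19.85 °C
ET₀ = 0.0023 × 11.63 × (19.85 + 17.8) × √7.3 = 0.0023 × 11.63 × 37.65 × 2.7019 = 2.7211 mm/d
ETc = Kc × ET₀ = 1.05 × 2.7211 = 2.8572 mm/d
Over 7 days: 2.8572 × 7 = 20.000 mm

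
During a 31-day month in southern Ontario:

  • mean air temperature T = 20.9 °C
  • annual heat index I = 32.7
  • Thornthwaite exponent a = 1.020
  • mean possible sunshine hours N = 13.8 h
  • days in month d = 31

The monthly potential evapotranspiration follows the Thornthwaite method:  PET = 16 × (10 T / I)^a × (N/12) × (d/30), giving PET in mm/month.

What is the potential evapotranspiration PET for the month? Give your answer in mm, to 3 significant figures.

126 mm

10T/I = 10 × 20.9 / 32.7 = 6.3914
(10T/I)^a = 6.3914^1.020 = 6.6330
Uncorrected PET = 16 × 6.6330 = 106.128 mm
Correction = (N/12)(d/30) = (13.8/12)(31/30) = 1.1883
PET = 106.128 × 1.1883 = 126.112 mm/month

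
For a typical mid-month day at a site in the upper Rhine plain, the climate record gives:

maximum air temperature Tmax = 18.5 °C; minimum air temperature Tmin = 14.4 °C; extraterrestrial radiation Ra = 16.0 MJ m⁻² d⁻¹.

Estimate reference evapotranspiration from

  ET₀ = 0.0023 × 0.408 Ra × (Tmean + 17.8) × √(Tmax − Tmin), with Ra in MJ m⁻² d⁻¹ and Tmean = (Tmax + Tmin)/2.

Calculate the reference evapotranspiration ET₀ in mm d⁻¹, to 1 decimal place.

1.0 mm d⁻¹

Tmean = (18.5 + 14.4)/2 = 16.45 °C
0.408 Ra = 0.408 × 16.0 = 6.5280 mm/d equivalent
ET₀ = 0.0023 × 6.5280 × (16.45 + 17.8) × √4.1 = 0.0023 × 6.5280 × 34.25 × 2.0248 = 1.0412 mm/d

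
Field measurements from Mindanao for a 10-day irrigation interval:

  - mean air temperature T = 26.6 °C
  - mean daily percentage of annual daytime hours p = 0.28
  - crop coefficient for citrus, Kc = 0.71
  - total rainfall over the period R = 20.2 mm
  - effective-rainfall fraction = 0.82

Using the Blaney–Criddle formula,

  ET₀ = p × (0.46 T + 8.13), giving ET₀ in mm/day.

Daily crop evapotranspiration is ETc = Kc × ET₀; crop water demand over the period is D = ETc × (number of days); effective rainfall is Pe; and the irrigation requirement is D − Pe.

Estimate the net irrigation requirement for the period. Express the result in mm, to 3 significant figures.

23.9 mm

ET₀ = 0.28 × (0.46 × 26.6 + 8.13) = 0.28 × 20.366 = 5.7025 mm/d
ETc = Kc × ET₀ = 0.71 × 5.7025 = 4.0488 mm/d
Crop demand D = ETc × 10 d = 4.0488 × 10 = 40.488 mm
Pe = 0.82 × 20.2 = 16.564 mm
D − Pe = 40.488 − 16.564 = 23.924 mm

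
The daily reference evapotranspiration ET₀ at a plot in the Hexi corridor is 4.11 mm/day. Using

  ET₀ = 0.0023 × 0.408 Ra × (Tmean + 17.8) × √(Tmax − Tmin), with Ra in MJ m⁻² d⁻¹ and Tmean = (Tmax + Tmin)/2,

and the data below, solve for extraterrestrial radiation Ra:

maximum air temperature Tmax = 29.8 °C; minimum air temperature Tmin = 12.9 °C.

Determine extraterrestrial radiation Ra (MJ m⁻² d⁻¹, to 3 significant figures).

27.2 MJ m⁻² d⁻¹

Tmean = (29.8+12.9)/2 = 21.35 °C; ΔT = 16.9
Ra = ET₀ / [0.0023 × 0.408 × (Tmean+17.8) × √ΔT]
   = 4.11 / (0.0023 × 0.408 × 39.15 × 4.1110) = 27.213 MJ m⁻² d⁻¹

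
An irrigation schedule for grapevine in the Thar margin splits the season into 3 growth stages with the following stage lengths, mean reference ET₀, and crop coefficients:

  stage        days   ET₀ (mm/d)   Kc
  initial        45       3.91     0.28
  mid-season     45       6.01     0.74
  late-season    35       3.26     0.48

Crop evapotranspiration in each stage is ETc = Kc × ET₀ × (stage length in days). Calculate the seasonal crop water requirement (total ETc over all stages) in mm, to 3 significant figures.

initial: 0.28 × 3.91 × 45 = 49.27 mm
mid-season: 0.74 × 6.01 × 45 = 200.13 mm
late-season: 0.48 × 3.26 × 35 = 54.77 mm
Seasonal total = 304.17 mm

304 mm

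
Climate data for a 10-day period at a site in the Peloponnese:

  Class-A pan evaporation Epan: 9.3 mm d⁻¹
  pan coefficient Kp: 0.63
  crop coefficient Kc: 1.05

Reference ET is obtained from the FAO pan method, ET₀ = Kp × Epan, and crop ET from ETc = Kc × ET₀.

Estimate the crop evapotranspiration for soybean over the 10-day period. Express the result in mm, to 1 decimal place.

61.5 mm

ET₀ = 0.63 × 9.3 = 5.8590 mm/d
ETc = Kc × ET₀ = 1.05 × 5.8590 = 6.1520 mm/d
Over 10 days: 6.1520 × 10 = 61.520 mm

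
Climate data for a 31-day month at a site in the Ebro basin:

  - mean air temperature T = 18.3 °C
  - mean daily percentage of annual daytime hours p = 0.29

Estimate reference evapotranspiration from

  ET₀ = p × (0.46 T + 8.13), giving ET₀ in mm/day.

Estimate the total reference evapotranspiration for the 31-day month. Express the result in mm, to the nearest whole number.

149 mm

ET₀ = 0.29 × (0.46 × 18.3 + 8.13) = 0.29 × 16.548 = 4.7989 mm/d
Monthly total = 4.7989 × 31 = 148.766 mm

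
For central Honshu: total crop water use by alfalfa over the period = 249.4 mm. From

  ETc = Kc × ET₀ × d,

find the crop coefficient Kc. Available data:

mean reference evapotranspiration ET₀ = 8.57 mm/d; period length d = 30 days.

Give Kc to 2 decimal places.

0.97

ETc = Kc × ET₀ × d  ⇒  Kc = ETc / (ET₀ × d)
Kc = 249.4 / (8.57 × 30) = 249.4 / 257.10 = 0.9701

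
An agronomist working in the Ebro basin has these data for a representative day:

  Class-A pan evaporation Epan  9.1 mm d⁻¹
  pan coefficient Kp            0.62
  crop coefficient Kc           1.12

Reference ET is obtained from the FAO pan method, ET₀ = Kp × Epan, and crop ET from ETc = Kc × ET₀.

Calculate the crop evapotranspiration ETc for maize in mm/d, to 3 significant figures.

6.32 mm/d

ET₀ = 0.62 × 9.1 = 5.6420 mm/d
ETc = Kc × ET₀ = 1.12 × 5.6420 = 6.3190 mm/d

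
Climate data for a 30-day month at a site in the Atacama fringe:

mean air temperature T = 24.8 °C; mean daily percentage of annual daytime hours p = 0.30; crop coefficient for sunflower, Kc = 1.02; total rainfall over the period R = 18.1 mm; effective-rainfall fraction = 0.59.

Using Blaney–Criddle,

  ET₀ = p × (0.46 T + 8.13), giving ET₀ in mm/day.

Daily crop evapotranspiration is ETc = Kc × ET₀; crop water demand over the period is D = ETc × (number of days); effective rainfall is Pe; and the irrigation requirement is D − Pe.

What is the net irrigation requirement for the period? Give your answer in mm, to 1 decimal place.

ET₀ = 0.30 × (0.46 × 24.8 + 8.13) = 0.30 × 19.538 = 5.8614 mm/d
ETc = Kc × ET₀ = 1.02 × 5.8614 = 5.9786 mm/d
Crop demand D = ETc × 30 d = 5.9786 × 30 = 179.358 mm
Pe = 0.59 × 18.1 = 10.679 mm
D − Pe = 179.358 − 10.679 = 168.679 mm

168.7 mm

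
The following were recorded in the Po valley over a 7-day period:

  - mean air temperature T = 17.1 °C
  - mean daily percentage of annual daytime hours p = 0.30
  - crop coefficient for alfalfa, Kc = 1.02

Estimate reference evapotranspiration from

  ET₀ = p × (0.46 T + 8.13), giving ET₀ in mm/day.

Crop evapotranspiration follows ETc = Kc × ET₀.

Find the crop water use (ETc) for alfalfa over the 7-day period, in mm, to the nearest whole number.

34 mm

ET₀ = 0.30 × (0.46 × 17.1 + 8.13) = 0.30 × 15.996 = 4.7988 mm/d
ETc = Kc × ET₀ = 1.02 × 4.7988 = 4.8948 mm/d
Over 7 days: 4.8948 × 7 = 34.264 mm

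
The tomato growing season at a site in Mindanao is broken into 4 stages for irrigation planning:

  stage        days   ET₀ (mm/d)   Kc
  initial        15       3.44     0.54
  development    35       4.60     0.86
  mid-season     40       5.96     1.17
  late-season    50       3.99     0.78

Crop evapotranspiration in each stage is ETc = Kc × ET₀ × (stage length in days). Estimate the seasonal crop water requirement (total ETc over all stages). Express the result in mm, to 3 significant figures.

initial: 0.54 × 3.44 × 15 = 27.86 mm
development: 0.86 × 4.60 × 35 = 138.46 mm
mid-season: 1.17 × 5.96 × 40 = 278.93 mm
late-season: 0.78 × 3.99 × 50 = 155.61 mm
Seasonal total = 600.86 mm

601 mm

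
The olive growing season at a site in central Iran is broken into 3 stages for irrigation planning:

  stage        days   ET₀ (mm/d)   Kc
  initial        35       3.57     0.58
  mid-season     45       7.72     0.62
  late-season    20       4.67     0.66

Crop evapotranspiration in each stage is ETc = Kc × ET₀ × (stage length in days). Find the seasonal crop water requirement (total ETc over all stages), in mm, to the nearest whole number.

initial: 0.58 × 3.57 × 35 = 72.47 mm
mid-season: 0.62 × 7.72 × 45 = 215.39 mm
late-season: 0.66 × 4.67 × 20 = 61.64 mm
Seasonal total = 349.50 mm

350 mm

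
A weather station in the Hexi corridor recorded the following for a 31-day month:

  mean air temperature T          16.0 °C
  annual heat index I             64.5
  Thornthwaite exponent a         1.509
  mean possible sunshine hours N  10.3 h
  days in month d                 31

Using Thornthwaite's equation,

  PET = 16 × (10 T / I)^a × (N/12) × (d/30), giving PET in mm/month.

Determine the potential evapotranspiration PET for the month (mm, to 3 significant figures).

55.9 mm

10T/I = 10 × 16.0 / 64.5 = 2.4806
(10T/I)^a = 2.4806^1.509 = 3.9390
Uncorrected PET = 16 × 3.9390 = 63.024 mm
Correction = (N/12)(d/30) = (10.3/12)(31/30) = 0.8869
PET = 63.024 × 0.8869 = 55.896 mm/month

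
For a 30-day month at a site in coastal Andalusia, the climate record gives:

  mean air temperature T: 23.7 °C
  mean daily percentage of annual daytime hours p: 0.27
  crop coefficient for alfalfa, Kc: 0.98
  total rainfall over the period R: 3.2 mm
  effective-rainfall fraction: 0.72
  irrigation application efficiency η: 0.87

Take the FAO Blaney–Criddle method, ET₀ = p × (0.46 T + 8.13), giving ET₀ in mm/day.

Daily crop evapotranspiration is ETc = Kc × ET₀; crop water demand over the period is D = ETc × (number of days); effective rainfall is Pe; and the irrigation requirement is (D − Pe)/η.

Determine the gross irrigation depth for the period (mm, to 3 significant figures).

171 mm

ET₀ = 0.27 × (0.46 × 23.7 + 8.13) = 0.27 × 19.032 = 5.1386 mm/d
ETc = Kc × ET₀ = 0.98 × 5.1386 = 5.0358 mm/d
Crop demand D = ETc × 30 d = 5.0358 × 30 = 151.074 mm
Pe = 0.72 × 3.2 = 2.304 mm
D − Pe = 151.074 − 2.304 = 148.770 mm
Gross irrigation = 148.770 / 0.87 = 171.000 mm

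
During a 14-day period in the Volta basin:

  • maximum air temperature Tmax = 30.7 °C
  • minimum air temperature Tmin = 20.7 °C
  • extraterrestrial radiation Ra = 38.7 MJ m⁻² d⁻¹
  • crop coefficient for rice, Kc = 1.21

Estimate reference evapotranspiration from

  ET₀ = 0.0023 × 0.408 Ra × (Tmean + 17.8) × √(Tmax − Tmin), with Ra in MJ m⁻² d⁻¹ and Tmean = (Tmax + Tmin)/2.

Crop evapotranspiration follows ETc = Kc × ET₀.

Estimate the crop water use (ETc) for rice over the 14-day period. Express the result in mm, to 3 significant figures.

Tmean = (30.7 + 20.7)/2 = 25.70 °C
0.408 Ra = 0.408 × 38.7 = 15.7896 mm/d equivalent
ET₀ = 0.0023 × 15.7896 × (25.70 + 17.8) × √10.0 = 0.0023 × 15.7896 × 43.50 × 3.1623 = 4.9956 mm/d
ETc = Kc × ET₀ = 1.21 × 4.9956 = 6.0447 mm/d
Over 14 days: 6.0447 × 14 = 84.626 mm

84.6 mm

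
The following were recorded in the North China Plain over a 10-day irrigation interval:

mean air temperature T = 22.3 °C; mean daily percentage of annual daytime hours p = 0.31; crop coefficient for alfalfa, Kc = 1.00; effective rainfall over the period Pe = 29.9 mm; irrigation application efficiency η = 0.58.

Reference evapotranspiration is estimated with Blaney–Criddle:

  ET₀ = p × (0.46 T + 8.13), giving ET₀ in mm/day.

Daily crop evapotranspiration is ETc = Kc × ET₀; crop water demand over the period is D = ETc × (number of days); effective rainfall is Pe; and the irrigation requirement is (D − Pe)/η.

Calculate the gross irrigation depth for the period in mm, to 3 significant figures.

ET₀ = 0.31 × (0.46 × 22.3 + 8.13) = 0.31 × 18.388 = 5.7003 mm/d
ETc = Kc × ET₀ = 1.00 × 5.7003 = 5.7003 mm/d
Crop demand D = ETc × 10 d = 5.7003 × 10 = 57.003 mm
D − Pe = 57.003 − 29.9 = 27.103 mm
Gross irrigation = 27.103 / 0.58 = 46.729 mm

46.7 mm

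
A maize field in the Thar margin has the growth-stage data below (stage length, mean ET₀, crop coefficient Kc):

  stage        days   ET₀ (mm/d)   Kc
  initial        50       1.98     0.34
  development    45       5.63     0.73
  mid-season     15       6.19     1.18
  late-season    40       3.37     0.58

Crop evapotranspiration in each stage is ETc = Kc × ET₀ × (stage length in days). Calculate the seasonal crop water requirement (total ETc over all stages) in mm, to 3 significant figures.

initial: 0.34 × 1.98 × 50 = 33.66 mm
development: 0.73 × 5.63 × 45 = 184.95 mm
mid-season: 1.18 × 6.19 × 15 = 109.56 mm
late-season: 0.58 × 3.37 × 40 = 78.18 mm
Seasonal total = 406.35 mm

406 mm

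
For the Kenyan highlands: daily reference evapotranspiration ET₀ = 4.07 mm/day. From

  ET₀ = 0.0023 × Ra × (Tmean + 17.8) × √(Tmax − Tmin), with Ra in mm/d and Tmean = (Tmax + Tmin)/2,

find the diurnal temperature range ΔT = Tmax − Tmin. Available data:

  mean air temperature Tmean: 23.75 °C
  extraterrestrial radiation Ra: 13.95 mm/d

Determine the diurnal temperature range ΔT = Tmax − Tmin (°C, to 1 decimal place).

9.3 °C

√ΔT = ET₀ / [0.0023 × Ra × (Tmean+17.8)] = 4.07 / (0.0023 × 13.95 × 41.55) = 3.0530
ΔT = 3.0530² = 9.321 °C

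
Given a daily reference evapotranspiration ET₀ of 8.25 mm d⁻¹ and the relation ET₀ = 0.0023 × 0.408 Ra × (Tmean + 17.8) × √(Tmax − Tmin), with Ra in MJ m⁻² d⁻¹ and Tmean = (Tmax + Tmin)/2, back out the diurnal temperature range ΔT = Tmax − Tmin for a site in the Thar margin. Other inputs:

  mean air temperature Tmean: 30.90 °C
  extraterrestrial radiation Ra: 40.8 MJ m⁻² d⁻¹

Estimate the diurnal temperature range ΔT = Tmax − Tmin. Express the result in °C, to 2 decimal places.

√ΔT = ET₀ / [0.0023 × 0.408 × Ra × (Tmean+17.8)] = 8.25 / (0.0023 × 16.6464 × 48.70) = 4.4246
ΔT = 4.4246² = 19.577 °C

19.58 °C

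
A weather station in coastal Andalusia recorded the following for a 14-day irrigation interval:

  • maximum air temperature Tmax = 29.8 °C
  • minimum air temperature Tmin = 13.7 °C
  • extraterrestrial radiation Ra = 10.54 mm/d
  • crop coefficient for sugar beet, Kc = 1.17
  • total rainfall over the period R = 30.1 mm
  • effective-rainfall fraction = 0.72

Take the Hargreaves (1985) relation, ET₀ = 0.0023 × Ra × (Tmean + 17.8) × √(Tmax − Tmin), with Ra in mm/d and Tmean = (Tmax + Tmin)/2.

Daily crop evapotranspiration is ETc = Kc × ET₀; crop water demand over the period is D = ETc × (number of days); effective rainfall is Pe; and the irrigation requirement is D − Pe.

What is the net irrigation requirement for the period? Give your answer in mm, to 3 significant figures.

41.3 mm

Tmean = (29.8 + 13.7)/2 = 21.75 °C
ET₀ = 0.0023 × 10.54 × (21.75 + 17.8) × √16.1 = 0.0023 × 10.54 × 39.55 × 4.0125 = 3.8471 mm/d
ETc = Kc × ET₀ = 1.17 × 3.8471 = 4.5011 mm/d
Crop demand D = ETc × 14 d = 4.5011 × 14 = 63.015 mm
Pe = 0.72 × 30.1 = 21.672 mm
D − Pe = 63.015 − 21.672 = 41.343 mm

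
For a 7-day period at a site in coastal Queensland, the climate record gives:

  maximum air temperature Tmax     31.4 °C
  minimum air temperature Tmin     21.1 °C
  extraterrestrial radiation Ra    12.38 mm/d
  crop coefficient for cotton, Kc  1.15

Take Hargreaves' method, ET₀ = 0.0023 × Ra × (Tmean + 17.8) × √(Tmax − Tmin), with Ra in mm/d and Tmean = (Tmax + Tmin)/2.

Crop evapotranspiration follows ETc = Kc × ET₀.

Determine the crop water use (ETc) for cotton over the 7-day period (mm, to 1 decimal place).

Tmean = (31.4 + 21.1)/2 = 26.25 °C
ET₀ = 0.0023 × 12.38 × (26.25 + 17.8) × √10.3 = 0.0023 × 12.38 × 44.05 × 3.2094 = 4.0255 mm/d
ETc = Kc × ET₀ = 1.15 × 4.0255 = 4.6293 mm/d
Over 7 days: 4.6293 × 7 = 32.405 mm

32.4 mm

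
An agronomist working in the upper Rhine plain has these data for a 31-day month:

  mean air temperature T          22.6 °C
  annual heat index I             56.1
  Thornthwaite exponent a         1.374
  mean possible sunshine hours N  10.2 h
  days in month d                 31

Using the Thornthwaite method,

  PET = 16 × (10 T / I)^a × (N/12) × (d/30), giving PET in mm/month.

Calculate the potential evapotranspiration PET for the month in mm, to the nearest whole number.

95 mm

10T/I = 10 × 22.6 / 56.1 = 4.0285
(10T/I)^a = 4.0285^1.374 = 6.7837
Uncorrected PET = 16 × 6.7837 = 108.539 mm
Correction = (N/12)(d/30) = (10.2/12)(31/30) = 0.8783
PET = 108.539 × 0.8783 = 95.330 mm/month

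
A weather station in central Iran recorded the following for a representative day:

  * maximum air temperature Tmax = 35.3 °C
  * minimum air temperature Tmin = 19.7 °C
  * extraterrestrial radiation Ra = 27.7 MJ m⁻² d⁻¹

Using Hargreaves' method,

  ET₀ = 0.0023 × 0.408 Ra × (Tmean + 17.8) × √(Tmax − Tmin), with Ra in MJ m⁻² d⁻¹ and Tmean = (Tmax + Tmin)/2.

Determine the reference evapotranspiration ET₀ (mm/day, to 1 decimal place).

Tmean = (35.3 + 19.7)/2 = 27.50 °C
0.408 Ra = 0.408 × 27.7 = 11.3016 mm/d equivalent
ET₀ = 0.0023 × 11.3016 × (27.50 + 17.8) × √15.6 = 0.0023 × 11.3016 × 45.30 × 3.9497 = 4.6508 mm/d

4.7 mm/day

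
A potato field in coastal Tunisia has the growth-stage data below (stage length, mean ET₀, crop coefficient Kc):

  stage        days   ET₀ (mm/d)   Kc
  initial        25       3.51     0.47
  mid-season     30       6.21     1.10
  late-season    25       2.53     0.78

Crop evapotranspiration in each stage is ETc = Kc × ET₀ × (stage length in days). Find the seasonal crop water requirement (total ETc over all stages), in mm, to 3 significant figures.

296 mm

initial: 0.47 × 3.51 × 25 = 41.24 mm
mid-season: 1.10 × 6.21 × 30 = 204.93 mm
late-season: 0.78 × 2.53 × 25 = 49.34 mm
Seasonal total = 295.51 mm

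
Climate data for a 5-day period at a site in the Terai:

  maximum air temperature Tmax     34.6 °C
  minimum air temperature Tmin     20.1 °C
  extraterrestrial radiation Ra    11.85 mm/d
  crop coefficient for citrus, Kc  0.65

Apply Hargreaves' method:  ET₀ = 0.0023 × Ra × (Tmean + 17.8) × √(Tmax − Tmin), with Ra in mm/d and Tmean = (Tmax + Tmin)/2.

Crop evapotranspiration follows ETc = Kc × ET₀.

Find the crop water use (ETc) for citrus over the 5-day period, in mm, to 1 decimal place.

Tmean = (34.6 + 20.1)/2 = 27.35 °C
ET₀ = 0.0023 × 11.85 × (27.35 + 17.8) × √14.5 = 0.0023 × 11.85 × 45.15 × 3.8079 = 4.6859 mm/d
ETc = Kc × ET₀ = 0.65 × 4.6859 = 3.0458 mm/d
Over 5 days: 3.0458 × 5 = 15.229 mm

15.2 mm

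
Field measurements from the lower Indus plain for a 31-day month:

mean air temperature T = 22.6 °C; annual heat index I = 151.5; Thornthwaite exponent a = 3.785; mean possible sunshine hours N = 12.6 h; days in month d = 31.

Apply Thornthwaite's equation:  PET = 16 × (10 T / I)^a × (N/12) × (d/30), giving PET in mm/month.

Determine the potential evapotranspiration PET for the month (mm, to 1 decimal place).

78.9 mm

10T/I = 10 × 22.6 / 151.5 = 1.4917
(10T/I)^a = 1.4917^3.785 = 4.5434
Uncorrected PET = 16 × 4.5434 = 72.694 mm
Correction = (N/12)(d/30) = (12.6/12)(31/30) = 1.0850
PET = 72.694 × 1.0850 = 78.873 mm/month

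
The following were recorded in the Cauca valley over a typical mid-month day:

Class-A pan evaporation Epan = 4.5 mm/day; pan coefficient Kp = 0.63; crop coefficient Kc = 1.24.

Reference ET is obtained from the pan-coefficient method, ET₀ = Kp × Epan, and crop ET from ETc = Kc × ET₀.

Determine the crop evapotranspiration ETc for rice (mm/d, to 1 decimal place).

ET₀ = 0.63 × 4.5 = 2.8350 mm/d
ETc = Kc × ET₀ = 1.24 × 2.8350 = 3.5154 mm/d

3.5 mm/d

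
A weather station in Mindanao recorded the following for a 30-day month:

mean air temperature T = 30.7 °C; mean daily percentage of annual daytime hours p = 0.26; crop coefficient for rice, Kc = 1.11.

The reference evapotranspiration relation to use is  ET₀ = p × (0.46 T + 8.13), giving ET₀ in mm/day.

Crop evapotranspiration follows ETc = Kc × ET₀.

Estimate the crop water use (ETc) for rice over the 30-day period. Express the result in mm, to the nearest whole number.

193 mm

ET₀ = 0.26 × (0.46 × 30.7 + 8.13) = 0.26 × 22.252 = 5.7855 mm/d
ETc = Kc × ET₀ = 1.11 × 5.7855 = 6.4219 mm/d
Over 30 days: 6.4219 × 30 = 192.657 mm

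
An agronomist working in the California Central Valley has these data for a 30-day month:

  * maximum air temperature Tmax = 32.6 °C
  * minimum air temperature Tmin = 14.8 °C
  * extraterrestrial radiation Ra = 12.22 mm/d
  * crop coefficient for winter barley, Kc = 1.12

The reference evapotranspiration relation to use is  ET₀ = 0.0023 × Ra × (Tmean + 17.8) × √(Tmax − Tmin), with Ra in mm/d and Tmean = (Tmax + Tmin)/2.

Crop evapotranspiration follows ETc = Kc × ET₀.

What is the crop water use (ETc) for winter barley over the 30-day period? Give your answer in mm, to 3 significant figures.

165 mm

Tmean = (32.6 + 14.8)/2 = 23.70 °C
ET₀ = 0.0023 × 12.22 × (23.70 + 17.8) × √17.8 = 0.0023 × 12.22 × 41.50 × 4.2190 = 4.9210 mm/d
ETc = Kc × ET₀ = 1.12 × 4.9210 = 5.5115 mm/d
Over 30 days: 5.5115 × 30 = 165.345 mm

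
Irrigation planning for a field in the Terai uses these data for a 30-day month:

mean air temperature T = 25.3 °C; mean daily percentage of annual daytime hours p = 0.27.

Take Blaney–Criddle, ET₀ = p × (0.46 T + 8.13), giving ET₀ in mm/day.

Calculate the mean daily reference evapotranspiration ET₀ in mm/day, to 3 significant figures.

5.34 mm/day

ET₀ = 0.27 × (0.46 × 25.3 + 8.13) = 0.27 × 19.768 = 5.3374 mm/d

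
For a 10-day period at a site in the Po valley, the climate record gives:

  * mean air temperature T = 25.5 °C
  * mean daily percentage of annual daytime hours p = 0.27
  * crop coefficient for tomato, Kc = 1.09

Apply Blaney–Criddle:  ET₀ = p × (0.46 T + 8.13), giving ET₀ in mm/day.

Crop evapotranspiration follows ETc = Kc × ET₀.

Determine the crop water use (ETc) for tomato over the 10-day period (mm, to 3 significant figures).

ET₀ = 0.27 × (0.46 × 25.5 + 8.13) = 0.27 × 19.860 = 5.3622 mm/d
ETc = Kc × ET₀ = 1.09 × 5.3622 = 5.8448 mm/d
Over 10 days: 5.8448 × 10 = 58.448 mm

58.4 mm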